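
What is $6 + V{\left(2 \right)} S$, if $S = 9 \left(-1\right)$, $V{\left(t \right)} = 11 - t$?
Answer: $-75$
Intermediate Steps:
$S = -9$
$6 + V{\left(2 \right)} S = 6 + \left(11 - 2\right) \left(-9\right) = 6 + 9 \left(-9\right) = 6 - 81 = -75$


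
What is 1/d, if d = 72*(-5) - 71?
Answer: -1/431 ≈ -0.0023202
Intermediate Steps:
d = -431 (d = -360 - 71 = -431)
1/d = 1/(-431) = -1/431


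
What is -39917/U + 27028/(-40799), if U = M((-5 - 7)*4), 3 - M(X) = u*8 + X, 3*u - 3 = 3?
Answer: -1629519663/1427965 ≈ -1141.1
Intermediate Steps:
u = 2 (u = 1 + (⅓)*3 = 1 + 1 = 2)
M(X) = -13 - X (M(X) = 3 - (2*8 + X) = 3 - (16 + X) = 3 + (-16 - X) = -13 - X)
U = 35 (U = -13 - (-5 - 7)*4 = -13 - (-12)*4 = -13 - 1*(-48) = -13 + 48 = 35)
-39917/U + 27028/(-40799) = -39917/35 + 27028/(-40799) = -39917*1/35 + 27028*(-1/40799) = -39917/35 - 27028/40799 = -1629519663/1427965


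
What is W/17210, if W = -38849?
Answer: -38849/17210 ≈ -2.2574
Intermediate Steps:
W/17210 = -38849/17210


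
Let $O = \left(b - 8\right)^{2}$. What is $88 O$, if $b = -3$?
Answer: $10648$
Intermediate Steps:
$O = 121$ ($O = \left(-3 - 8\right)^{2} = \left(-11\right)^{2} = 121$)
$88 O = 88 \cdot 121 = 10648$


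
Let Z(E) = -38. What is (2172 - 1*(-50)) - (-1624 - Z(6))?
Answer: 3808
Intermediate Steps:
(2172 - 1*(-50)) - (-1624 - Z(6)) = (2172 - 1*(-50)) - (-1624 - 1*(-38)) = (2172 + 50) - (-1624 + 38) = 2222 - 1*(-1586) = 2222 + 1586 = 3808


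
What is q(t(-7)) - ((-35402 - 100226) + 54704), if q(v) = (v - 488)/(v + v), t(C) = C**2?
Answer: 7930113/98 ≈ 80920.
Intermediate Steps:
q(v) = (-488 + v)/(2*v) (q(v) = (-488 + v)/((2*v)) = (-488 + v)*(1/(2*v)) = (-488 + v)/(2*v))
q(t(-7)) - ((-35402 - 100226) + 54704) = (-488 + (-7)**2)/(2*((-7)**2)) - ((-35402 - 100226) + 54704) = (1/2)*(-488 + 49)/49 - (-135628 + 54704) = (1/2)*(1/49)*(-439) - 1*(-80924) = -439/98 + 80924 = 7930113/98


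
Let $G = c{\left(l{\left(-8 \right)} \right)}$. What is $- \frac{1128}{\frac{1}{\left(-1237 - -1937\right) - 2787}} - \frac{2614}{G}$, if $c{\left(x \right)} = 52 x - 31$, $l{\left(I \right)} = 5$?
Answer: $\frac{539094530}{229} \approx 2.3541 \cdot 10^{6}$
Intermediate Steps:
$c{\left(x \right)} = -31 + 52 x$
$G = 229$ ($G = -31 + 52 \cdot 5 = -31 + 260 = 229$)
$- \frac{1128}{\frac{1}{\left(-1237 - -1937\right) - 2787}} - \frac{2614}{G} = - \frac{1128}{\frac{1}{\left(-1237 - -1937\right) - 2787}} - \frac{2614}{229} = - \frac{1128}{\frac{1}{\left(-1237 + 1937\right) - 2787}} - \frac{2614}{229} = - \frac{1128}{\frac{1}{700 - 2787}} - \frac{2614}{229} = - \frac{1128}{\frac{1}{-2087}} - \frac{2614}{229} = - \frac{1128}{- \frac{1}{2087}} - \frac{2614}{229} = \left(-1128\right) \left(-2087\right) - \frac{2614}{229} = 2354136 - \frac{2614}{229} = \frac{539094530}{229}$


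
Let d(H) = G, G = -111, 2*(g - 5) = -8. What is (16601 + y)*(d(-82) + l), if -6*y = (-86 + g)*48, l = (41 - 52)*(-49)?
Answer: 7396268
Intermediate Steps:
g = 1 (g = 5 + (1/2)*(-8) = 5 - 4 = 1)
d(H) = -111
l = 539 (l = -11*(-49) = 539)
y = 680 (y = -(-86 + 1)*48/6 = -(-85)*48/6 = -1/6*(-4080) = 680)
(16601 + y)*(d(-82) + l) = (16601 + 680)*(-111 + 539) = 17281*428 = 7396268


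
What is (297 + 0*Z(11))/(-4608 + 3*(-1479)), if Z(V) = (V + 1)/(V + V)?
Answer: -11/335 ≈ -0.032836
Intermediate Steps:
Z(V) = (1 + V)/(2*V) (Z(V) = (1 + V)/((2*V)) = (1 + V)*(1/(2*V)) = (1 + V)/(2*V))
(297 + 0*Z(11))/(-4608 + 3*(-1479)) = (297 + 0*((½)*(1 + 11)/11))/(-4608 + 3*(-1479)) = (297 + 0*((½)*(1/11)*12))/(-4608 - 4437) = (297 + 0*(6/11))/(-9045) = (297 + 0)*(-1/9045) = 297*(-1/9045) = -11/335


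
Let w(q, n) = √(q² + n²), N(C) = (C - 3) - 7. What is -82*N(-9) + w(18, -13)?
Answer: 1558 + √493 ≈ 1580.2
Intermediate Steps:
N(C) = -10 + C (N(C) = (-3 + C) - 7 = -10 + C)
w(q, n) = √(n² + q²)
-82*N(-9) + w(18, -13) = -82*(-10 - 9) + √((-13)² + 18²) = -82*(-19) + √(169 + 324) = 1558 + √493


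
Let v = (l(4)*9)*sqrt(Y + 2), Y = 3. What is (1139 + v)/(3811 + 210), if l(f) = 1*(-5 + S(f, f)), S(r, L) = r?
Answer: 1139/4021 - 9*sqrt(5)/4021 ≈ 0.27826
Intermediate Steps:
l(f) = -5 + f (l(f) = 1*(-5 + f) = -5 + f)
v = -9*sqrt(5) (v = ((-5 + 4)*9)*sqrt(3 + 2) = (-1*9)*sqrt(5) = -9*sqrt(5) ≈ -20.125)
(1139 + v)/(3811 + 210) = (1139 - 9*sqrt(5))/(3811 + 210) = (1139 - 9*sqrt(5))/4021 = (1139 - 9*sqrt(5))*(1/4021) = 1139/4021 - 9*sqrt(5)/4021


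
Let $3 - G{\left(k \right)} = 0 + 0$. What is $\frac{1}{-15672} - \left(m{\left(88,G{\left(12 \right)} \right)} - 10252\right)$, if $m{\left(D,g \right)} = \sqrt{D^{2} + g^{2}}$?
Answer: $\frac{160669343}{15672} - \sqrt{7753} \approx 10164.0$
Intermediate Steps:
$G{\left(k \right)} = 3$ ($G{\left(k \right)} = 3 - \left(0 + 0\right) = 3 - 0 = 3 + 0 = 3$)
$\frac{1}{-15672} - \left(m{\left(88,G{\left(12 \right)} \right)} - 10252\right) = \frac{1}{-15672} - \left(\sqrt{88^{2} + 3^{2}} - 10252\right) = - \frac{1}{15672} - \left(\sqrt{7744 + 9} - 10252\right) = - \frac{1}{15672} - \left(\sqrt{7753} - 10252\right) = - \frac{1}{15672} - \left(-10252 + \sqrt{7753}\right) = - \frac{1}{15672} + \left(10252 - \sqrt{7753}\right) = \frac{160669343}{15672} - \sqrt{7753}$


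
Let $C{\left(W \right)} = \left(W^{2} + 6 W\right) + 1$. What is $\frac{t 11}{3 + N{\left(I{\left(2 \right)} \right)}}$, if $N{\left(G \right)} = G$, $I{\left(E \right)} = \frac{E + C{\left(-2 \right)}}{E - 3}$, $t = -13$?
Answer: $- \frac{143}{8} \approx -17.875$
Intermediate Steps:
$C{\left(W \right)} = 1 + W^{2} + 6 W$
$I{\left(E \right)} = \frac{-7 + E}{-3 + E}$ ($I{\left(E \right)} = \frac{E + \left(1 + \left(-2\right)^{2} + 6 \left(-2\right)\right)}{E - 3} = \frac{E + \left(1 + 4 - 12\right)}{-3 + E} = \frac{E - 7}{-3 + E} = \frac{-7 + E}{-3 + E}$)
$\frac{t 11}{3 + N{\left(I{\left(2 \right)} \right)}} = \frac{\left(-13\right) 11}{3 + \frac{-7 + 2}{-3 + 2}} = - \frac{143}{3 + \frac{1}{-1} \left(-5\right)} = - \frac{143}{3 - -5} = - \frac{143}{3 + 5} = - \frac{143}{8}$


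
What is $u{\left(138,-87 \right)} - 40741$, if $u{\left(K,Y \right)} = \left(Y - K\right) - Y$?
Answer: $-40879$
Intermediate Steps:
$u{\left(K,Y \right)} = - K$
$u{\left(138,-87 \right)} - 40741 = \left(-1\right) 138 - 40741 = -138 - 40741 = -40879$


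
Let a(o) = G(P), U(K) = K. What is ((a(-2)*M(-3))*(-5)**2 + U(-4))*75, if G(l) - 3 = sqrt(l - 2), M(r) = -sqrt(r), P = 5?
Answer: -300 - 5625*I - 5625*I*sqrt(3) ≈ -300.0 - 15368.0*I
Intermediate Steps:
G(l) = 3 + sqrt(-2 + l) (G(l) = 3 + sqrt(l - 2) = 3 + sqrt(-2 + l))
a(o) = 3 + sqrt(3) (a(o) = 3 + sqrt(-2 + 5) = 3 + sqrt(3))
((a(-2)*M(-3))*(-5)**2 + U(-4))*75 = (((3 + sqrt(3))*(-sqrt(-3)))*(-5)**2 - 4)*75 = (((3 + sqrt(3))*(-I*sqrt(3)))*25 - 4)*75 = (-I*sqrt(3)*(3 + sqrt(3))*25 - 4)*75 = (-25*I*sqrt(3)*(3 + sqrt(3)) - 4)*75 = (-4 - 25*I*sqrt(3)*(3 + sqrt(3)))*75 = -300 - 1875*I*sqrt(3)*(3 + sqrt(3))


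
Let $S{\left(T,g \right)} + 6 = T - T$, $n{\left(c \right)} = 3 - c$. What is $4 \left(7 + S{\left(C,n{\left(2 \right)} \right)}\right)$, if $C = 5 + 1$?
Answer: $4$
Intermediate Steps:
$C = 6$
$S{\left(T,g \right)} = -6$ ($S{\left(T,g \right)} = -6 + \left(T - T\right) = -6 + 0 = -6$)
$4 \left(7 + S{\left(C,n{\left(2 \right)} \right)}\right) = 4 \left(7 - 6\right) = 4 \cdot 1 = 4$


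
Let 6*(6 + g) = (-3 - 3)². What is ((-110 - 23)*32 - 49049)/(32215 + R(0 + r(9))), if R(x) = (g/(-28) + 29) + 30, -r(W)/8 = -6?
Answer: -53305/32274 ≈ -1.6516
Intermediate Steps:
r(W) = 48 (r(W) = -8*(-6) = 48)
g = 0 (g = -6 + (-3 - 3)²/6 = -6 + (⅙)*(-6)² = -6 + (⅙)*36 = -6 + 6 = 0)
R(x) = 59 (R(x) = (0/(-28) + 29) + 30 = (0*(-1/28) + 29) + 30 = (0 + 29) + 30 = 29 + 30 = 59)
((-110 - 23)*32 - 49049)/(32215 + R(0 + r(9))) = ((-110 - 23)*32 - 49049)/(32215 + 59) = (-133*32 - 49049)/32274 = (-4256 - 49049)*(1/32274) = -53305*1/32274 = -53305/32274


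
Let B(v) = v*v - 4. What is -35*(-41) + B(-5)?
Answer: 1456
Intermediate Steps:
B(v) = -4 + v² (B(v) = v² - 4 = -4 + v²)
-35*(-41) + B(-5) = -35*(-41) + (-4 + (-5)²) = 1435 + (-4 + 25) = 1435 + 21 = 1456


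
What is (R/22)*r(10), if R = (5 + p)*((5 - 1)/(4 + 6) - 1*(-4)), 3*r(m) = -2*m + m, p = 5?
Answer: -20/3 ≈ -6.6667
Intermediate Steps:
r(m) = -m/3 (r(m) = (-2*m + m)/3 = (-m)/3 = -m/3)
R = 44 (R = (5 + 5)*((5 - 1)/(4 + 6) - 1*(-4)) = 10*(4/10 + 4) = 10*(4*(⅒) + 4) = 10*(⅖ + 4) = 10*(22/5) = 44)
(R/22)*r(10) = (44/22)*(-⅓*10) = (44*(1/22))*(-10/3) = 2*(-10/3) = -20/3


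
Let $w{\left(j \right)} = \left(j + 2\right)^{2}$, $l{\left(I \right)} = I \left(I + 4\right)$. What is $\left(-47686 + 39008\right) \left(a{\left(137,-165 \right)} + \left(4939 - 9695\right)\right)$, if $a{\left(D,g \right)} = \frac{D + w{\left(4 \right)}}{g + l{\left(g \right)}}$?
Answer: $\frac{544797146953}{13200} \approx 4.1273 \cdot 10^{7}$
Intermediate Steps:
$l{\left(I \right)} = I \left(4 + I\right)$
$w{\left(j \right)} = \left(2 + j\right)^{2}$
$a{\left(D,g \right)} = \frac{36 + D}{g + g \left(4 + g\right)}$ ($a{\left(D,g \right)} = \frac{D + \left(2 + 4\right)^{2}}{g + g \left(4 + g\right)} = \frac{D + 6^{2}}{g + g \left(4 + g\right)} = \frac{D + 36}{g + g \left(4 + g\right)} = \frac{36 + D}{g + g \left(4 + g\right)}$)
$\left(-47686 + 39008\right) \left(a{\left(137,-165 \right)} + \left(4939 - 9695\right)\right) = \left(-47686 + 39008\right) \left(\frac{36 + 137}{\left(-165\right) \left(5 - 165\right)} + \left(4939 - 9695\right)\right) = - 8678 \left(\left(- \frac{1}{165}\right) \frac{1}{-160} \cdot 173 - 4756\right) = - 8678 \left(\left(- \frac{1}{165}\right) \left(- \frac{1}{160}\right) 173 - 4756\right) = - 8678 \left(\frac{173}{26400} - 4756\right) = \left(-8678\right) \left(- \frac{125558227}{26400}\right) = \frac{544797146953}{13200}$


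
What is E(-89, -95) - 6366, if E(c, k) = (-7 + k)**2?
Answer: 4038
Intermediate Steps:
E(-89, -95) - 6366 = (-7 - 95)**2 - 6366 = (-102)**2 - 6366 = 10404 - 6366 = 4038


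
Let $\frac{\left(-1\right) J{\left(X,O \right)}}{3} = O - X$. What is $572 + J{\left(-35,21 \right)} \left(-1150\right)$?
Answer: $193772$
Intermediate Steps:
$J{\left(X,O \right)} = - 3 O + 3 X$ ($J{\left(X,O \right)} = - 3 \left(O - X\right) = - 3 O + 3 X$)
$572 + J{\left(-35,21 \right)} \left(-1150\right) = 572 + \left(\left(-3\right) 21 + 3 \left(-35\right)\right) \left(-1150\right) = 572 + \left(-63 - 105\right) \left(-1150\right) = 572 - -193200 = 572 + 193200 = 193772$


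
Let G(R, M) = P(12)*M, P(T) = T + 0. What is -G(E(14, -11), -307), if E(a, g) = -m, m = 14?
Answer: 3684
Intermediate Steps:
P(T) = T
E(a, g) = -14 (E(a, g) = -1*14 = -14)
G(R, M) = 12*M
-G(E(14, -11), -307) = -12*(-307) = -1*(-3684) = 3684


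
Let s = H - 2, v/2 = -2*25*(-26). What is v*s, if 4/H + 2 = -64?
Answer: -176800/33 ≈ -5357.6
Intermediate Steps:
H = -2/33 (H = 4/(-2 - 64) = 4/(-66) = 4*(-1/66) = -2/33 ≈ -0.060606)
v = 2600 (v = 2*(-2*25*(-26)) = 2*(-50*(-26)) = 2*1300 = 2600)
s = -68/33 (s = -2/33 - 2 = -68/33 ≈ -2.0606)
v*s = 2600*(-68/33) = -176800/33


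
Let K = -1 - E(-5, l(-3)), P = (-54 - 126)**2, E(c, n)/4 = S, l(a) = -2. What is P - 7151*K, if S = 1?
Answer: 68155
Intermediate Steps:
E(c, n) = 4 (E(c, n) = 4*1 = 4)
P = 32400 (P = (-180)**2 = 32400)
K = -5 (K = -1 - 1*4 = -1 - 4 = -5)
P - 7151*K = 32400 - 7151*(-5) = 32400 + 35755 = 68155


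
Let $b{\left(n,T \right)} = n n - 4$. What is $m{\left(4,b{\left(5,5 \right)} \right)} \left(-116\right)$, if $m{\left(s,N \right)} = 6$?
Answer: $-696$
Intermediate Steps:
$b{\left(n,T \right)} = -4 + n^{2}$ ($b{\left(n,T \right)} = n^{2} - 4 = -4 + n^{2}$)
$m{\left(4,b{\left(5,5 \right)} \right)} \left(-116\right) = 6 \left(-116\right) = -696$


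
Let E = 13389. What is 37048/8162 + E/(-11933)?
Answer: 15127853/4427143 ≈ 3.4171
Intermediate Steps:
37048/8162 + E/(-11933) = 37048/8162 + 13389/(-11933) = 37048*(1/8162) + 13389*(-1/11933) = 1684/371 - 13389/11933 = 15127853/4427143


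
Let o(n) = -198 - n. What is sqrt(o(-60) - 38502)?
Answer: 4*I*sqrt(2415) ≈ 196.57*I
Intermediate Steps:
sqrt(o(-60) - 38502) = sqrt((-198 - 1*(-60)) - 38502) = sqrt((-198 + 60) - 38502) = sqrt(-138 - 38502) = sqrt(-38640) = 4*I*sqrt(2415)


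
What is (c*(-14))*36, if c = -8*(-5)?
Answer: -20160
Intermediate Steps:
c = 40
(c*(-14))*36 = (40*(-14))*36 = -560*36 = -20160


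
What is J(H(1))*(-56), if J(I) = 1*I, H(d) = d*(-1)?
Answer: 56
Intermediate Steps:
H(d) = -d
J(I) = I
J(H(1))*(-56) = -1*1*(-56) = -1*(-56) = 56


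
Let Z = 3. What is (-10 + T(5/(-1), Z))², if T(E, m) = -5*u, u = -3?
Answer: 25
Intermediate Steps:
T(E, m) = 15 (T(E, m) = -5*(-3) = 15)
(-10 + T(5/(-1), Z))² = (-10 + 15)² = 5² = 25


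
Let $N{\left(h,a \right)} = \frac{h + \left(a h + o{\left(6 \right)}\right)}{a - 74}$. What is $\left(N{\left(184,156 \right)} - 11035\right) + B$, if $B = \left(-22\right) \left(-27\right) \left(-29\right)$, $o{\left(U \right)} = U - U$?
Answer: $- \frac{1144257}{41} \approx -27909.0$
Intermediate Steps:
$o{\left(U \right)} = 0$
$B = -17226$ ($B = 594 \left(-29\right) = -17226$)
$N{\left(h,a \right)} = \frac{h + a h}{-74 + a}$ ($N{\left(h,a \right)} = \frac{h + \left(a h + 0\right)}{a - 74} = \frac{h + a h}{-74 + a}$)
$\left(N{\left(184,156 \right)} - 11035\right) + B = \left(\frac{184 \left(1 + 156\right)}{-74 + 156} - 11035\right) - 17226 = \left(184 \cdot \frac{1}{82} \cdot 157 - 11035\right) - 17226 = \left(\frac{14444}{41} - 11035\right) - 17226 = - \frac{437991}{41} - 17226 = - \frac{1144257}{41}$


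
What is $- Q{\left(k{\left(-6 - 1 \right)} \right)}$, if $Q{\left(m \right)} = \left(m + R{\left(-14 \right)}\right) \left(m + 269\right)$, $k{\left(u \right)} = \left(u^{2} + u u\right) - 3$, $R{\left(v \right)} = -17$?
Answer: $-28392$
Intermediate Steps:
$k{\left(u \right)} = -3 + 2 u^{2}$ ($k{\left(u \right)} = \left(u^{2} + u^{2}\right) - 3 = 2 u^{2} - 3 = -3 + 2 u^{2}$)
$Q{\left(m \right)} = \left(-17 + m\right) \left(269 + m\right)$ ($Q{\left(m \right)} = \left(m - 17\right) \left(m + 269\right) = \left(-17 + m\right) \left(269 + m\right)$)
$- Q{\left(k{\left(-6 - 1 \right)} \right)} = - (-4573 + \left(-3 + 2 \left(-6 - 1\right)^{2}\right)^{2} + 252 \left(-3 + 2 \left(-6 - 1\right)^{2}\right)) = - (-4573 + \left(-3 + 2 \left(-7\right)^{2}\right)^{2} + 252 \left(-3 + 2 \left(-7\right)^{2}\right)) = - (-4573 + \left(-3 + 2 \cdot 49\right)^{2} + 252 \left(-3 + 2 \cdot 49\right)) = - (-4573 + \left(-3 + 98\right)^{2} + 252 \left(-3 + 98\right)) = - (-4573 + 95^{2} + 252 \cdot 95) = - (-4573 + 9025 + 23940) = \left(-1\right) 28392 = -28392$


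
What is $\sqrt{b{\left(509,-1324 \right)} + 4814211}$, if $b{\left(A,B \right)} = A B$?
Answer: $\sqrt{4140295} \approx 2034.8$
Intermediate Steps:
$\sqrt{b{\left(509,-1324 \right)} + 4814211} = \sqrt{509 \left(-1324\right) + 4814211} = \sqrt{-673916 + 4814211} = \sqrt{4140295}$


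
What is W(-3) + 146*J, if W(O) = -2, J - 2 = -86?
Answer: -12266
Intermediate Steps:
J = -84 (J = 2 - 86 = -84)
W(-3) + 146*J = -2 + 146*(-84) = -2 - 12264 = -12266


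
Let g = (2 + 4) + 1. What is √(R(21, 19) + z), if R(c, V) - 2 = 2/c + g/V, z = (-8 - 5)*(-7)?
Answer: 2*√3719877/399 ≈ 9.6677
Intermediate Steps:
g = 7 (g = 6 + 1 = 7)
z = 91 (z = -13*(-7) = 91)
R(c, V) = 2 + 2/c + 7/V (R(c, V) = 2 + (2/c + 7/V) = 2 + 2/c + 7/V)
√(R(21, 19) + z) = √((2 + 2/21 + 7/19) + 91) = √(983/399 + 91) = √(37292/399) = 2*√3719877/399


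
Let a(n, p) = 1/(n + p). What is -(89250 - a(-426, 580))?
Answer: -13744499/154 ≈ -89250.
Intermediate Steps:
-(89250 - a(-426, 580)) = -(89250 - 1/(-426 + 580)) = -(89250 - 1/154) = -1*13744499/154 = -13744499/154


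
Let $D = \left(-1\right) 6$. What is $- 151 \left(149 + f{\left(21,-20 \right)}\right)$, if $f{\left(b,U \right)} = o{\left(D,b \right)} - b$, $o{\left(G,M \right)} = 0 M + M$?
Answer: $-22499$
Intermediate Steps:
$D = -6$
$o{\left(G,M \right)} = M$ ($o{\left(G,M \right)} = 0 + M = M$)
$f{\left(b,U \right)} = 0$ ($f{\left(b,U \right)} = b - b = 0$)
$- 151 \left(149 + f{\left(21,-20 \right)}\right) = - 151 \left(149 + 0\right) = \left(-151\right) 149 = -22499$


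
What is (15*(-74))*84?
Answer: -93240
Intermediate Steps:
(15*(-74))*84 = -1110*84 = -93240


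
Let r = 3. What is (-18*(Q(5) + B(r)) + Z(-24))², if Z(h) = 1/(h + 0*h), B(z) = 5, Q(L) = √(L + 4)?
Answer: 11950849/576 ≈ 20748.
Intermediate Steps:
Q(L) = √(4 + L)
Z(h) = 1/h (Z(h) = 1/(h + 0) = 1/h)
(-18*(Q(5) + B(r)) + Z(-24))² = (-18*(√(4 + 5) + 5) + 1/(-24))² = (-18*(√9 + 5) - 1/24)² = (-18*(3 + 5) - 1/24)² = (-18*8 - 1/24)² = (-144 - 1/24)² = (-3457/24)² = 11950849/576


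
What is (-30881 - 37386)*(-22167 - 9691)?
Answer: 2174850086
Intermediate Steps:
(-30881 - 37386)*(-22167 - 9691) = -68267*(-31858) = 2174850086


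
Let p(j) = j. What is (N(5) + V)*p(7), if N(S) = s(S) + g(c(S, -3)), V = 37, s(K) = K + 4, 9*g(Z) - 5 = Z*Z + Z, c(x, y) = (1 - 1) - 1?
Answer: 2933/9 ≈ 325.89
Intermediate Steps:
c(x, y) = -1 (c(x, y) = 0 - 1 = -1)
g(Z) = 5/9 + Z/9 + Z**2/9 (g(Z) = 5/9 + (Z*Z + Z)/9 = 5/9 + (Z**2 + Z)/9 = 5/9 + (Z + Z**2)/9 = 5/9 + (Z/9 + Z**2/9) = 5/9 + Z/9 + Z**2/9)
s(K) = 4 + K
N(S) = 41/9 + S (N(S) = (4 + S) + (5/9 + (1/9)*(-1) + (1/9)*(-1)**2) = (4 + S) + (5/9 - 1/9 + (1/9)*1) = (4 + S) + (5/9 - 1/9 + 1/9) = (4 + S) + 5/9 = 41/9 + S)
(N(5) + V)*p(7) = ((41/9 + 5) + 37)*7 = (86/9 + 37)*7 = (419/9)*7 = 2933/9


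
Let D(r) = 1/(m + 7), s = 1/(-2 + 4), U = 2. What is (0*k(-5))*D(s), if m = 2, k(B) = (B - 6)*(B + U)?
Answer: 0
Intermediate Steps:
k(B) = (-6 + B)*(2 + B) (k(B) = (B - 6)*(B + 2) = (-6 + B)*(2 + B))
s = ½ (s = 1/2 = ½ ≈ 0.50000)
D(r) = ⅑ (D(r) = 1/(2 + 7) = 1/9 = ⅑)
(0*k(-5))*D(s) = (0*(-12 + (-5)² - 4*(-5)))*(⅑) = (0*(-12 + 25 + 20))*(⅑) = (0*33)*(⅑) = 0*(⅑) = 0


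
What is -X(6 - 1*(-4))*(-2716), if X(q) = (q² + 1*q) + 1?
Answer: 301476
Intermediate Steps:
X(q) = 1 + q + q² (X(q) = (q² + q) + 1 = (q + q²) + 1 = 1 + q + q²)
-X(6 - 1*(-4))*(-2716) = -(1 + (6 - 1*(-4)) + (6 - 1*(-4))²)*(-2716) = -(1 + (6 + 4) + (6 + 4)²)*(-2716) = -(1 + 10 + 10²)*(-2716) = -(1 + 10 + 100)*(-2716) = -111*(-2716) = -1*(-301476) = 301476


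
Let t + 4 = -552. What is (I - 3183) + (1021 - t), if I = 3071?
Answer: 1465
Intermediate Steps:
t = -556 (t = -4 - 552 = -556)
(I - 3183) + (1021 - t) = (3071 - 3183) + (1021 - 1*(-556)) = -112 + (1021 + 556) = -112 + 1577 = 1465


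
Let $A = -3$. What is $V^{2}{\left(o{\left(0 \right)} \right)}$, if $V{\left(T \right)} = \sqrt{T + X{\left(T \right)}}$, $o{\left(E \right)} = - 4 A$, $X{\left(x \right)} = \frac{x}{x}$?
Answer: $13$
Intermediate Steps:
$X{\left(x \right)} = 1$
$o{\left(E \right)} = 12$ ($o{\left(E \right)} = \left(-4\right) \left(-3\right) = 12$)
$V{\left(T \right)} = \sqrt{1 + T}$ ($V{\left(T \right)} = \sqrt{T + 1} = \sqrt{1 + T}$)
$V^{2}{\left(o{\left(0 \right)} \right)} = \left(\sqrt{1 + 12}\right)^{2} = \left(\sqrt{13}\right)^{2} = 13$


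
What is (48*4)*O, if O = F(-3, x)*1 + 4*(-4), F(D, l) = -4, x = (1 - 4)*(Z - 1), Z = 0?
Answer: -3840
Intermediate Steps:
x = 3 (x = (1 - 4)*(0 - 1) = -3*(-1) = 3)
O = -20 (O = -4*1 + 4*(-4) = -4 - 16 = -20)
(48*4)*O = (48*4)*(-20) = 192*(-20) = -3840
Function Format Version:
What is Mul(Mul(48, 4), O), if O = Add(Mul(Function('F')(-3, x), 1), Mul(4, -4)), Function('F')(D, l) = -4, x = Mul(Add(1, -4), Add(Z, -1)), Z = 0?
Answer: -3840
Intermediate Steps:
x = 3 (x = Mul(Add(1, -4), Add(0, -1)) = Mul(-3, -1) = 3)
O = -20 (O = Add(Mul(-4, 1), Mul(4, -4)) = Add(-4, -16) = -20)
Mul(Mul(48, 4), O) = Mul(Mul(48, 4), -20) = Mul(192, -20) = -3840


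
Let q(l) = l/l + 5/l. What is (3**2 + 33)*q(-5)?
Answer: 0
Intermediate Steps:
q(l) = 1 + 5/l
(3**2 + 33)*q(-5) = (3**2 + 33)*((5 - 5)/(-5)) = (9 + 33)*(-1/5*0) = 42*0 = 0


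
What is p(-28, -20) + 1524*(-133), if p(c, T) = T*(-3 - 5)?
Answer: -202532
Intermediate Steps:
p(c, T) = -8*T (p(c, T) = T*(-8) = -8*T)
p(-28, -20) + 1524*(-133) = -8*(-20) + 1524*(-133) = 160 - 202692 = -202532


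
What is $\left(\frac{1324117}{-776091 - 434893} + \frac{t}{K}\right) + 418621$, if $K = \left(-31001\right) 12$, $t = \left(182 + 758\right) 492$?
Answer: $\frac{15715662548042587}{37541714984} \approx 4.1862 \cdot 10^{5}$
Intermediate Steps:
$t = 462480$ ($t = 940 \cdot 492 = 462480$)
$K = -372012$
$\left(\frac{1324117}{-776091 - 434893} + \frac{t}{K}\right) + 418621 = \left(\frac{1324117}{-776091 - 434893} + \frac{462480}{-372012}\right) + 418621 = \left(\frac{1324117}{-1210984} + 462480 \left(- \frac{1}{372012}\right)\right) + 418621 = \left(1324117 \left(- \frac{1}{1210984}\right) - \frac{38540}{31001}\right) + 418621 = \left(- \frac{1324117}{1210984} - \frac{38540}{31001}\right) + 418621 = - \frac{87720274477}{37541714984} + 418621 = \frac{15715662548042587}{37541714984}$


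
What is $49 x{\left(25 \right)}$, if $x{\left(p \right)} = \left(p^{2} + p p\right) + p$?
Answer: $62475$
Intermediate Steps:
$x{\left(p \right)} = p + 2 p^{2}$ ($x{\left(p \right)} = \left(p^{2} + p^{2}\right) + p = 2 p^{2} + p = p + 2 p^{2}$)
$49 x{\left(25 \right)} = 49 \cdot 25 \left(1 + 2 \cdot 25\right) = 49 \cdot 25 \left(1 + 50\right) = 49 \cdot 25 \cdot 51 = 49 \cdot 1275 = 62475$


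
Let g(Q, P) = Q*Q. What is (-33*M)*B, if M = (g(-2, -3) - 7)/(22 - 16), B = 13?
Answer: 429/2 ≈ 214.50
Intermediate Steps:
g(Q, P) = Q²
M = -½ (M = ((-2)² - 7)/(22 - 16) = (4 - 7)/6 = -3*⅙ = -½ ≈ -0.50000)
(-33*M)*B = -33*(-½)*13 = (33/2)*13 = 429/2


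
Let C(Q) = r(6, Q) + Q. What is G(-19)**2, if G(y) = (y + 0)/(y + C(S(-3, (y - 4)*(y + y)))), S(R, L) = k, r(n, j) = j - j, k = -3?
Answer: 361/484 ≈ 0.74587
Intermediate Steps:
r(n, j) = 0
S(R, L) = -3
C(Q) = Q (C(Q) = 0 + Q = Q)
G(y) = y/(-3 + y) (G(y) = (y + 0)/(y - 3) = y/(-3 + y))
G(-19)**2 = (-19/(-3 - 19))**2 = (-19/(-22))**2 = (-19*(-1/22))**2 = (19/22)**2 = 361/484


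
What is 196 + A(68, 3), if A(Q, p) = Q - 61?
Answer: 203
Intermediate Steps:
A(Q, p) = -61 + Q
196 + A(68, 3) = 196 + (-61 + 68) = 196 + 7 = 203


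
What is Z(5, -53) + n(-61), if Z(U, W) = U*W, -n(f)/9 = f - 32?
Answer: 572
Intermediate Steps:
n(f) = 288 - 9*f (n(f) = -9*(f - 32) = -9*(-32 + f) = 288 - 9*f)
Z(5, -53) + n(-61) = 5*(-53) + (288 - 9*(-61)) = -265 + (288 + 549) = -265 + 837 = 572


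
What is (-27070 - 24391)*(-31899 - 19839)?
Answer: 2662489218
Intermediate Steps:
(-27070 - 24391)*(-31899 - 19839) = -51461*(-51738) = 2662489218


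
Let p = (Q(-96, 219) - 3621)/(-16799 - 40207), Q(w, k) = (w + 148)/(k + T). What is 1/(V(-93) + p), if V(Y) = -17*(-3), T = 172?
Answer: 22289346/1138172405 ≈ 0.019583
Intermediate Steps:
V(Y) = 51
Q(w, k) = (148 + w)/(172 + k) (Q(w, k) = (w + 148)/(k + 172) = (148 + w)/(172 + k))
p = 1415759/22289346 (p = ((148 - 96)/(172 + 219) - 3621)/(-16799 - 40207) = (52/391 - 3621)/(-57006) = ((1/391)*52 - 3621)*(-1/57006) = (52/391 - 3621)*(-1/57006) = -1415759/391*(-1/57006) = 1415759/22289346 ≈ 0.063517)
1/(V(-93) + p) = 1/(51 + 1415759/22289346) = 1/(1138172405/22289346) = 22289346/1138172405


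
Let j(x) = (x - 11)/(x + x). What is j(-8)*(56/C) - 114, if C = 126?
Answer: -4085/36 ≈ -113.47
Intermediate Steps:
j(x) = (-11 + x)/(2*x) (j(x) = (-11 + x)/((2*x)) = (-11 + x)*(1/(2*x)) = (-11 + x)/(2*x))
j(-8)*(56/C) - 114 = ((1/2)*(-11 - 8)/(-8))*(56/126) - 114 = ((1/2)*(-1/8)*(-19))*(56*(1/126)) - 114 = (19/16)*(4/9) - 114 = 19/36 - 114 = -4085/36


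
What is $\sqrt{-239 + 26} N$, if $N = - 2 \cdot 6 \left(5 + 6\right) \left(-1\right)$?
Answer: $132 i \sqrt{213} \approx 1926.5 i$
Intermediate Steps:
$N = 132$ ($N = - 2 \cdot 6 \cdot 11 \left(-1\right) = \left(-2\right) 66 \left(-1\right) = \left(-132\right) \left(-1\right) = 132$)
$\sqrt{-239 + 26} N = \sqrt{-239 + 26} \cdot 132 = \sqrt{-213} \cdot 132 = i \sqrt{213} \cdot 132 = 132 i \sqrt{213}$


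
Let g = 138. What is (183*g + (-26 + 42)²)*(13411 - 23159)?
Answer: -248671480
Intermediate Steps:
(183*g + (-26 + 42)²)*(13411 - 23159) = (183*138 + (-26 + 42)²)*(13411 - 23159) = (25254 + 16²)*(-9748) = (25254 + 256)*(-9748) = 25510*(-9748) = -248671480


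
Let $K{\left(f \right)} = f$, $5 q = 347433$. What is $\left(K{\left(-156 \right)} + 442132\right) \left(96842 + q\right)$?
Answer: $\frac{367566246568}{5} \approx 7.3513 \cdot 10^{10}$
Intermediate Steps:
$q = \frac{347433}{5}$ ($q = \frac{1}{5} \cdot 347433 = \frac{347433}{5} \approx 69487.0$)
$\left(K{\left(-156 \right)} + 442132\right) \left(96842 + q\right) = \left(-156 + 442132\right) \left(96842 + \frac{347433}{5}\right) = 441976 \cdot \frac{831643}{5} = \frac{367566246568}{5}$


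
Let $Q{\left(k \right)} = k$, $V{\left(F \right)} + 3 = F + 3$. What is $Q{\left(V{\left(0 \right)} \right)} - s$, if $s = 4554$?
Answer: $-4554$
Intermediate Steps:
$V{\left(F \right)} = F$ ($V{\left(F \right)} = -3 + \left(F + 3\right) = -3 + \left(3 + F\right) = F$)
$Q{\left(V{\left(0 \right)} \right)} - s = 0 - 4554 = -4554$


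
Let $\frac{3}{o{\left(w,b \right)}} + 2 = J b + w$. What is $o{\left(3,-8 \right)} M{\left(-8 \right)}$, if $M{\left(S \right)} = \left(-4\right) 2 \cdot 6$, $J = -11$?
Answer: $- \frac{144}{89} \approx -1.618$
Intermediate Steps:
$M{\left(S \right)} = -48$ ($M{\left(S \right)} = \left(-8\right) 6 = -48$)
$o{\left(w,b \right)} = \frac{3}{-2 + w - 11 b}$ ($o{\left(w,b \right)} = \frac{3}{-2 - \left(- w + 11 b\right)} = \frac{3}{-2 + w - 11 b}$)
$o{\left(3,-8 \right)} M{\left(-8 \right)} = \frac{3}{-2 + 3 - -88} \left(-48\right) = \frac{3}{-2 + 3 + 88} \left(-48\right) = \frac{3}{89} \left(-48\right) = - \frac{144}{89}$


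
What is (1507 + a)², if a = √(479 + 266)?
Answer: (1507 + √745)² ≈ 2.3541e+6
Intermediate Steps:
a = √745 ≈ 27.295
(1507 + a)² = (1507 + √745)²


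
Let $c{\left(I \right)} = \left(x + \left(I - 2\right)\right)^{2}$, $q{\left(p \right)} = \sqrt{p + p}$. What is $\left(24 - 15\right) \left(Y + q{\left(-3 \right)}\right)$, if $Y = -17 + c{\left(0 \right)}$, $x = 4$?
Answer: $-117 + 9 i \sqrt{6} \approx -117.0 + 22.045 i$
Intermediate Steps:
$q{\left(p \right)} = \sqrt{2} \sqrt{p}$ ($q{\left(p \right)} = \sqrt{2 p} = \sqrt{2} \sqrt{p}$)
$c{\left(I \right)} = \left(2 + I\right)^{2}$ ($c{\left(I \right)} = \left(4 + \left(I - 2\right)\right)^{2} = \left(4 + \left(-2 + I\right)\right)^{2} = \left(2 + I\right)^{2}$)
$Y = -13$ ($Y = -17 + \left(2 + 0\right)^{2} = -17 + 2^{2} = -17 + 4 = -13$)
$\left(24 - 15\right) \left(Y + q{\left(-3 \right)}\right) = \left(24 - 15\right) \left(-13 + \sqrt{2} \sqrt{-3}\right) = \left(24 - 15\right) \left(-13 + \sqrt{2} i \sqrt{3}\right) = 9 \left(-13 + i \sqrt{6}\right) = -117 + 9 i \sqrt{6}$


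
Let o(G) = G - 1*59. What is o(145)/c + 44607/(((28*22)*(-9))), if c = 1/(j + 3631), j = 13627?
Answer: 2742764555/1848 ≈ 1.4842e+6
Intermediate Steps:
o(G) = -59 + G (o(G) = G - 59 = -59 + G)
c = 1/17258 (c = 1/(13627 + 3631) = 1/17258 ≈ 5.7944e-5)
o(145)/c + 44607/(((28*22)*(-9))) = (-59 + 145)/(1/17258) + 44607/(((28*22)*(-9))) = 86*17258 + 44607/((616*(-9))) = 1484188 + 44607/(-5544) = 1484188 + 44607*(-1/5544) = 1484188 - 14869/1848 = 2742764555/1848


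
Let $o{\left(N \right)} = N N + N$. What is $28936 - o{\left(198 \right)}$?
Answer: $-10466$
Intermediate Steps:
$o{\left(N \right)} = N + N^{2}$ ($o{\left(N \right)} = N^{2} + N = N + N^{2}$)
$28936 - o{\left(198 \right)} = 28936 - 198 \left(1 + 198\right) = 28936 - 198 \cdot 199 = 28936 - 39402 = -10466$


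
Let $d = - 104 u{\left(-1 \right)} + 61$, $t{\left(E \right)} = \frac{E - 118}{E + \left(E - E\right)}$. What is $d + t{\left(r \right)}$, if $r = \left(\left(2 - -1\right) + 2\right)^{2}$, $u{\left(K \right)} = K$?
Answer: $\frac{4032}{25} \approx 161.28$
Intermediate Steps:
$r = 25$ ($r = \left(\left(2 + 1\right) + 2\right)^{2} = \left(3 + 2\right)^{2} = 5^{2} = 25$)
$t{\left(E \right)} = \frac{-118 + E}{E}$ ($t{\left(E \right)} = \frac{-118 + E}{E + 0} = \frac{-118 + E}{E}$)
$d = 165$ ($d = \left(-104\right) \left(-1\right) + 61 = 104 + 61 = 165$)
$d + t{\left(r \right)} = 165 + \frac{-118 + 25}{25} = 165 + \frac{1}{25} \left(-93\right) = 165 - \frac{93}{25} = \frac{4032}{25}$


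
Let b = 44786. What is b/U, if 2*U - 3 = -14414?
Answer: -89572/14411 ≈ -6.2155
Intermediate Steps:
U = -14411/2 (U = 3/2 + (1/2)*(-14414) = 3/2 - 7207 = -14411/2 ≈ -7205.5)
b/U = 44786/(-14411/2) = 44786*(-2/14411) = -89572/14411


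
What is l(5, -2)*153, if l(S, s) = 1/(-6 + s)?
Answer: -153/8 ≈ -19.125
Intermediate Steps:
l(5, -2)*153 = 153/(-6 - 2) = 153/(-8) = -⅛*153 = -153/8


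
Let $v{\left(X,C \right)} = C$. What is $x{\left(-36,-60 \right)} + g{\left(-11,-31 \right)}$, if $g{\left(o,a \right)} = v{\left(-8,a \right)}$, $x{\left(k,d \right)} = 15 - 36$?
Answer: $-52$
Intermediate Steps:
$x{\left(k,d \right)} = -21$ ($x{\left(k,d \right)} = 15 - 36 = -21$)
$g{\left(o,a \right)} = a$
$x{\left(-36,-60 \right)} + g{\left(-11,-31 \right)} = -21 - 31 = -52$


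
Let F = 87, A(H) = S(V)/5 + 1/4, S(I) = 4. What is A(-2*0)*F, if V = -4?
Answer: 1827/20 ≈ 91.350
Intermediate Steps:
A(H) = 21/20 (A(H) = 4/5 + 1/4 = 4*(⅕) + 1*(¼) = ⅘ + ¼ = 21/20)
A(-2*0)*F = (21/20)*87 = 1827/20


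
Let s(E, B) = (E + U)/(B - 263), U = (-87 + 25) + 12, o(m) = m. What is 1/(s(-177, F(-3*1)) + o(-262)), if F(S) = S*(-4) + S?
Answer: -254/66321 ≈ -0.0038299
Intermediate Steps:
U = -50 (U = -62 + 12 = -50)
F(S) = -3*S (F(S) = -4*S + S = -3*S)
s(E, B) = (-50 + E)/(-263 + B) (s(E, B) = (E - 50)/(B - 263) = (-50 + E)/(-263 + B))
1/(s(-177, F(-3*1)) + o(-262)) = 1/((-50 - 177)/(-263 - (-9)) - 262) = 1/(-227/(-263 - 3*(-3)) - 262) = 1/(-227/(-263 + 9) - 262) = 1/(-227/(-254) - 262) = 1/(-1/254*(-227) - 262) = 1/(227/254 - 262) = 1/(-66321/254) = -254/66321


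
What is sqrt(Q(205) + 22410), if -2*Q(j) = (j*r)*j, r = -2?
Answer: 7*sqrt(1315) ≈ 253.84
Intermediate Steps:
Q(j) = j**2 (Q(j) = -j*(-2)*j/2 = -(-2*j)*j/2 = -(-1)*j**2 = j**2)
sqrt(Q(205) + 22410) = sqrt(205**2 + 22410) = sqrt(42025 + 22410) = sqrt(64435) = 7*sqrt(1315)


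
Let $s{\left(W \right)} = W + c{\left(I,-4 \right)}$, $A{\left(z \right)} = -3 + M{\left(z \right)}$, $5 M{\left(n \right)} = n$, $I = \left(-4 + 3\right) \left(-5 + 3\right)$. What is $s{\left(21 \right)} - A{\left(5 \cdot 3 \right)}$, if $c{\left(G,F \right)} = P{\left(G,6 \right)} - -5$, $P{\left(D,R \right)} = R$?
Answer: $32$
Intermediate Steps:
$I = 2$ ($I = \left(-1\right) \left(-2\right) = 2$)
$c{\left(G,F \right)} = 11$ ($c{\left(G,F \right)} = 6 - -5 = 6 + 5 = 11$)
$M{\left(n \right)} = \frac{n}{5}$
$A{\left(z \right)} = -3 + \frac{z}{5}$
$s{\left(W \right)} = 11 + W$ ($s{\left(W \right)} = W + 11 = 11 + W$)
$s{\left(21 \right)} - A{\left(5 \cdot 3 \right)} = \left(11 + 21\right) - \left(-3 + \frac{5 \cdot 3}{5}\right) = 32 - \left(-3 + \frac{1}{5} \cdot 15\right) = 32 - \left(-3 + 3\right) = 32 - 0 = 32 + 0 = 32$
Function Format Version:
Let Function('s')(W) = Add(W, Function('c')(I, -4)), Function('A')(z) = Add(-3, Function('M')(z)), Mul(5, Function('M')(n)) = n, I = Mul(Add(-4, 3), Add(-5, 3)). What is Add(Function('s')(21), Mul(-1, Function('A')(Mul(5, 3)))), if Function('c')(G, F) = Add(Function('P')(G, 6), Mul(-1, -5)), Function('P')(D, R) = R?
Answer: 32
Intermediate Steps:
I = 2 (I = Mul(-1, -2) = 2)
Function('c')(G, F) = 11 (Function('c')(G, F) = Add(6, Mul(-1, -5)) = Add(6, 5) = 11)
Function('M')(n) = Mul(Rational(1, 5), n)
Function('A')(z) = Add(-3, Mul(Rational(1, 5), z))
Function('s')(W) = Add(11, W) (Function('s')(W) = Add(W, 11) = Add(11, W))
Add(Function('s')(21), Mul(-1, Function('A')(Mul(5, 3)))) = Add(Add(11, 21), Mul(-1, Add(-3, Mul(Rational(1, 5), Mul(5, 3))))) = Add(32, Mul(-1, Add(-3, Mul(Rational(1, 5), 15)))) = Add(32, Mul(-1, Add(-3, 3))) = Add(32, Mul(-1, 0)) = Add(32, 0) = 32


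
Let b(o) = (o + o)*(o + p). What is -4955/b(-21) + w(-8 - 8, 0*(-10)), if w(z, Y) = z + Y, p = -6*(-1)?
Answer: -3007/126 ≈ -23.865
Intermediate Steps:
p = 6
b(o) = 2*o*(6 + o) (b(o) = (o + o)*(o + 6) = (2*o)*(6 + o) = 2*o*(6 + o))
w(z, Y) = Y + z
-4955/b(-21) + w(-8 - 8, 0*(-10)) = -4955*(-1/(42*(6 - 21))) + (0*(-10) + (-8 - 8)) = -4955/(2*(-21)*(-15)) + (0 - 16) = -4955/630 - 16 = -4955*1/630 - 16 = -991/126 - 16 = -3007/126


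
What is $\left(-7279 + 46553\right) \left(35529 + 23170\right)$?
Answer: $2305344526$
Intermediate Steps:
$\left(-7279 + 46553\right) \left(35529 + 23170\right) = 39274 \cdot 58699 = 2305344526$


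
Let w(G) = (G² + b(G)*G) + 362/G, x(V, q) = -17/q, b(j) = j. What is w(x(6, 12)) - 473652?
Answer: -580057903/1224 ≈ -4.7390e+5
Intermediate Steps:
w(G) = 2*G² + 362/G (w(G) = (G² + G*G) + 362/G = (G² + G²) + 362/G = 2*G² + 362/G)
w(x(6, 12)) - 473652 = 2*(181 + (-17/12)³)/((-17/12)) - 473652 = 2*(181 + (-17*1/12)³)/((-17*1/12)) - 473652 = 2*(181 + (-17/12)³)/(-17/12) - 473652 = 2*(-12/17)*(181 - 4913/1728) - 473652 = 2*(-12/17)*(307855/1728) - 473652 = -307855/1224 - 473652 = -580057903/1224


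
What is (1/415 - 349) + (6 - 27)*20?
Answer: -319134/415 ≈ -769.00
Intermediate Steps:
(1/415 - 349) + (6 - 27)*20 = (1/415 - 349) - 21*20 = -144834/415 - 420 = -319134/415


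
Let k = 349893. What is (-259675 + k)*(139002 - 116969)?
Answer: 1987773194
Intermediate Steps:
(-259675 + k)*(139002 - 116969) = (-259675 + 349893)*(139002 - 116969) = 90218*22033 = 1987773194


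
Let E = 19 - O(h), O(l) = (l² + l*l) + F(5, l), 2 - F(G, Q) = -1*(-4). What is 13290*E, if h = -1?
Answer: 252510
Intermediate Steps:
F(G, Q) = -2 (F(G, Q) = 2 - (-1)*(-4) = 2 - 1*4 = 2 - 4 = -2)
O(l) = -2 + 2*l² (O(l) = (l² + l*l) - 2 = (l² + l²) - 2 = 2*l² - 2 = -2 + 2*l²)
E = 19 (E = 19 - (-2 + 2*(-1)²) = 19 - (-2 + 2*1) = 19 - (-2 + 2) = 19 - 1*0 = 19 + 0 = 19)
13290*E = 13290*19 = 252510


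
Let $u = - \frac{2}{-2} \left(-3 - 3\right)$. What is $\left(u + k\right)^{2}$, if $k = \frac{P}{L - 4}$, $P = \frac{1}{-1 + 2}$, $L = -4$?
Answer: $\frac{2401}{64} \approx 37.516$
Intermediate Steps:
$P = 1$ ($P = 1^{-1} = 1$)
$u = -6$ ($u = \left(-2\right) \left(- \frac{1}{2}\right) \left(-6\right) = 1 \left(-6\right) = -6$)
$k = - \frac{1}{8}$ ($k = \frac{1}{-4 - 4} \cdot 1 = \frac{1}{-8} \cdot 1 = \left(- \frac{1}{8}\right) 1 = - \frac{1}{8} \approx -0.125$)
$\left(u + k\right)^{2} = \left(-6 - \frac{1}{8}\right)^{2} = \left(- \frac{49}{8}\right)^{2} = \frac{2401}{64}$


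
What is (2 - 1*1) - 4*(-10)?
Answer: 41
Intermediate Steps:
(2 - 1*1) - 4*(-10) = (2 - 1) + 40 = 1 + 40 = 41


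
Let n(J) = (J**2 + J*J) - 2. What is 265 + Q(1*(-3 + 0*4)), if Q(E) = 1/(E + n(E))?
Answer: 3446/13 ≈ 265.08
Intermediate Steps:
n(J) = -2 + 2*J**2 (n(J) = (J**2 + J**2) - 2 = 2*J**2 - 2 = -2 + 2*J**2)
Q(E) = 1/(-2 + E + 2*E**2) (Q(E) = 1/(E + (-2 + 2*E**2)) = 1/(-2 + E + 2*E**2))
265 + Q(1*(-3 + 0*4)) = 265 + 1/(-2 + 1*(-3 + 0*4) + 2*(1*(-3 + 0*4))**2) = 265 + 1/(-2 + 1*(-3 + 0) + 2*(1*(-3 + 0))**2) = 265 + 1/(-2 + 1*(-3) + 2*(1*(-3))**2) = 265 + 1/(-2 - 3 + 2*(-3)**2) = 265 + 1/(-2 - 3 + 2*9) = 265 + 1/(-2 - 3 + 18) = 265 + 1/13 = 3446/13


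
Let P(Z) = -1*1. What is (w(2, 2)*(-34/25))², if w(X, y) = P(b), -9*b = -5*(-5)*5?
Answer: 1156/625 ≈ 1.8496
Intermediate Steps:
b = -125/9 (b = -(-5*(-5))*5/9 = -25*5/9 = -⅑*125 = -125/9 ≈ -13.889)
P(Z) = -1
w(X, y) = -1
(w(2, 2)*(-34/25))² = (-(-34)/25)² = (-1*(-34/25))² = (34/25)² = 1156/625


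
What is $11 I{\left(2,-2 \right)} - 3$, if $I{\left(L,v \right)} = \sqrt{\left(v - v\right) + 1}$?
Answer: $8$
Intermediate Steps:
$I{\left(L,v \right)} = 1$ ($I{\left(L,v \right)} = \sqrt{0 + 1} = \sqrt{1} = 1$)
$11 I{\left(2,-2 \right)} - 3 = 11 \cdot 1 - 3 = 11 - 3 = 8$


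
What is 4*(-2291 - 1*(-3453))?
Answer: 4648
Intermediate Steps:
4*(-2291 - 1*(-3453)) = 4*(-2291 + 3453) = 4*1162 = 4648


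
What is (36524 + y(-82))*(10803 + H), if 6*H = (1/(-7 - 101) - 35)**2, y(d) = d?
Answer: 14036239651973/34992 ≈ 4.0113e+8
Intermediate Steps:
H = 14295961/69984 (H = (1/(-7 - 101) - 35)**2/6 = (1/(-108) - 35)**2/6 = (-1/108 - 35)**2/6 = (-3781/108)**2/6 = (1/6)*(14295961/11664) = 14295961/69984 ≈ 204.27)
(36524 + y(-82))*(10803 + H) = (36524 - 82)*(10803 + 14295961/69984) = 36442*(770333113/69984) = 14036239651973/34992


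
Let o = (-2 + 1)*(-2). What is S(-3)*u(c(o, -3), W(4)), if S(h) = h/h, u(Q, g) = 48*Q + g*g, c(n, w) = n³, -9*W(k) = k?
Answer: 31120/81 ≈ 384.20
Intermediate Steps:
W(k) = -k/9
o = 2 (o = -1*(-2) = 2)
u(Q, g) = g² + 48*Q (u(Q, g) = 48*Q + g² = g² + 48*Q)
S(h) = 1
S(-3)*u(c(o, -3), W(4)) = 1*((-⅑*4)² + 48*2³) = 1*((-4/9)² + 48*8) = 1*(16/81 + 384) = 1*(31120/81) = 31120/81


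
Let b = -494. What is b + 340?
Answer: -154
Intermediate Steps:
b + 340 = -494 + 340 = -154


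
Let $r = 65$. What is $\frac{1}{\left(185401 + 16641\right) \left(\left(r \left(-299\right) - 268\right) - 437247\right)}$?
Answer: $- \frac{1}{92323091900} \approx -1.0832 \cdot 10^{-11}$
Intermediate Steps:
$\frac{1}{\left(185401 + 16641\right) \left(\left(r \left(-299\right) - 268\right) - 437247\right)} = \frac{1}{\left(185401 + 16641\right) \left(\left(65 \left(-299\right) - 268\right) - 437247\right)} = \frac{1}{202042 \left(\left(-19435 - 268\right) - 437247\right)} = \frac{1}{202042 \left(-19703 - 437247\right)} = \frac{1}{202042 \left(-456950\right)} = \frac{1}{-92323091900} = - \frac{1}{92323091900}$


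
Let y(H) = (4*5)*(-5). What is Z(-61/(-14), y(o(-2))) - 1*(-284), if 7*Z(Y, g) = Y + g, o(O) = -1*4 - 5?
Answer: 26493/98 ≈ 270.34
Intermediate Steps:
o(O) = -9 (o(O) = -4 - 5 = -9)
y(H) = -100 (y(H) = 20*(-5) = -100)
Z(Y, g) = Y/7 + g/7 (Z(Y, g) = (Y + g)/7 = Y/7 + g/7)
Z(-61/(-14), y(o(-2))) - 1*(-284) = ((-61/(-14))/7 + (⅐)*(-100)) - 1*(-284) = ((-61*(-1/14))/7 - 100/7) + 284 = ((⅐)*(61/14) - 100/7) + 284 = (61/98 - 100/7) + 284 = -1339/98 + 284 = 26493/98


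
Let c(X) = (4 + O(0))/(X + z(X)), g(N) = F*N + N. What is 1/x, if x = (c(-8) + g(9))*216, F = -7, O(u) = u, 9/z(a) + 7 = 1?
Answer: -19/223344 ≈ -8.5071e-5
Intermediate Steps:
z(a) = -3/2 (z(a) = 9/(-7 + 1) = 9/(-6) = 9*(-⅙) = -3/2)
g(N) = -6*N (g(N) = -7*N + N = -6*N)
c(X) = 4/(-3/2 + X) (c(X) = (4 + 0)/(X - 3/2) = 4/(-3/2 + X))
x = -223344/19 (x = (8/(-3 + 2*(-8)) - 6*9)*216 = (8/(-3 - 16) - 54)*216 = (8/(-19) - 54)*216 = (8*(-1/19) - 54)*216 = (-8/19 - 54)*216 = -1034/19*216 = -223344/19 ≈ -11755.)
1/x = 1/(-223344/19) = -19/223344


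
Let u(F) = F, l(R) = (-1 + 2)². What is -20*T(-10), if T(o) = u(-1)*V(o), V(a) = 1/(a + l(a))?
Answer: -20/9 ≈ -2.2222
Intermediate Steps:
l(R) = 1 (l(R) = 1² = 1)
V(a) = 1/(1 + a) (V(a) = 1/(a + 1) = 1/(1 + a))
T(o) = -1/(1 + o)
-20*T(-10) = -(-20)/(1 - 10) = -(-20)/(-9) = -(-20)*(-1)/9 = -20*⅑ = -20/9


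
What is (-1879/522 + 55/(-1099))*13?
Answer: -27218503/573678 ≈ -47.446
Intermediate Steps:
(-1879/522 + 55/(-1099))*13 = (-1879*1/522 + 55*(-1/1099))*13 = (-1879/522 - 55/1099)*13 = -2093731/573678*13 = -27218503/573678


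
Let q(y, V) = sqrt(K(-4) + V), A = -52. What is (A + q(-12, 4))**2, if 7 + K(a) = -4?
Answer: (52 - I*sqrt(7))**2 ≈ 2697.0 - 275.16*I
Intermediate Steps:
K(a) = -11 (K(a) = -7 - 4 = -11)
q(y, V) = sqrt(-11 + V)
(A + q(-12, 4))**2 = (-52 + sqrt(-11 + 4))**2 = (-52 + sqrt(-7))**2 = (-52 + I*sqrt(7))**2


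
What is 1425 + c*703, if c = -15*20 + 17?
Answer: -197524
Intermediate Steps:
c = -283 (c = -300 + 17 = -283)
1425 + c*703 = 1425 - 283*703 = 1425 - 198949 = -197524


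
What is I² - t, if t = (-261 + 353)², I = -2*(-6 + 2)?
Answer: -8400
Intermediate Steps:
I = 8 (I = -2*(-4) = 8)
t = 8464 (t = 92² = 8464)
I² - t = 8² - 1*8464 = 64 - 8464 = -8400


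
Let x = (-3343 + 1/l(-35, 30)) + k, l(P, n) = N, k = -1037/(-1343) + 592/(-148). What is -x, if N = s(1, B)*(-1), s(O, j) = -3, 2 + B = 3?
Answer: 792977/237 ≈ 3345.9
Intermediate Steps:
B = 1 (B = -2 + 3 = 1)
N = 3 (N = -3*(-1) = 3)
k = -255/79 (k = -1037*(-1/1343) + 592*(-1/148) = 61/79 - 4 = -255/79 ≈ -3.2278)
l(P, n) = 3
x = -792977/237 (x = (-3343 + 1/3) - 255/79 = (-3343 + ⅓) - 255/79 = -10028/3 - 255/79 = -792977/237 ≈ -3345.9)
-x = -1*(-792977/237) = 792977/237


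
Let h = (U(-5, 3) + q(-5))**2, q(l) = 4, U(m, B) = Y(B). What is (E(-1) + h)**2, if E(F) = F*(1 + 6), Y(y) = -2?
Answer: 9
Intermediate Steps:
U(m, B) = -2
E(F) = 7*F (E(F) = F*7 = 7*F)
h = 4 (h = (-2 + 4)**2 = 2**2 = 4)
(E(-1) + h)**2 = (7*(-1) + 4)**2 = (-7 + 4)**2 = (-3)**2 = 9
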